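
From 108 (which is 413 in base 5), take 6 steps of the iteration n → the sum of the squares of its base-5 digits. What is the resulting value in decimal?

108 = (4,1,3)_5 → 4² + 1² + 3² = 26
26 = (1,0,1)_5 → 1² + 0² + 1² = 2
2 = (2)_5 → 2² = 4
4 = (4)_5 → 4² = 16
16 = (3,1)_5 → 3² + 1² = 10
10 = (2,0)_5 → 2² + 0² = 4

4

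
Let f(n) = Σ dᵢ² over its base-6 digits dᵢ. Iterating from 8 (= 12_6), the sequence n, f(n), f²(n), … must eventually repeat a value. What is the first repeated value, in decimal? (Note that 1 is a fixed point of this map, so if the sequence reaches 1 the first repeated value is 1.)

8 = (1,2)_6 → 1² + 2² = 5
5 = (5)_6 → 5² = 25
25 = (4,1)_6 → 4² + 1² = 17
17 = (2,5)_6 → 2² + 5² = 29
29 = (4,5)_6 → 4² + 5² = 41
41 = (1,0,5)_6 → 1² + 0² + 5² = 26
26 = (4,2)_6 → 4² + 2² = 20
20 = (3,2)_6 → 3² + 2² = 13
13 = (2,1)_6 → 2² + 1² = 5  — 5 already appeared earlier.

5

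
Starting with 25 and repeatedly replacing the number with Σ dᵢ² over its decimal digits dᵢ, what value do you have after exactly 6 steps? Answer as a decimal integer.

20

25 → 2² + 5² = 29
29 → 2² + 9² = 85
85 → 8² + 5² = 89
89 → 8² + 9² = 145
145 → 1² + 4² + 5² = 42
42 → 4² + 2² = 20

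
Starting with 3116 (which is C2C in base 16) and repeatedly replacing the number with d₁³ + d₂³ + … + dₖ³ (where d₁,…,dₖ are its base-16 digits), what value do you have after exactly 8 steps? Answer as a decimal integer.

3116 = (12,2,12)_16 → 3464
3464 = (13,8,8)_16 → 3221
3221 = (12,9,5)_16 → 2582
2582 = (10,1,6)_16 → 1217
1217 = (4,12,1)_16 → 1793
1793 = (7,0,1)_16 → 344
344 = (1,5,8)_16 → 638
638 = (2,7,14)_16 → 3095

3095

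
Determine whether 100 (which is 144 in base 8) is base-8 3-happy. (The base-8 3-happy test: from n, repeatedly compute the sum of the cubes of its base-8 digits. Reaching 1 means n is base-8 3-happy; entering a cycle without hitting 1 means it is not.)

base-8 3-happy

100 = (1,4,4)_8 → 1³ + 4³ + 4³ = 1 + 64 + 64 = 129
129 = (2,0,1)_8 → 2³ + 0³ + 1³ = 8 + 0 + 1 = 9
9 = (1,1)_8 → 1³ + 1³ = 1 + 1 = 2
2 = (2)_8 → 2³ = 8
8 = (1,0)_8 → 1³ + 0³ = 1 + 0 = 1  — reached 1.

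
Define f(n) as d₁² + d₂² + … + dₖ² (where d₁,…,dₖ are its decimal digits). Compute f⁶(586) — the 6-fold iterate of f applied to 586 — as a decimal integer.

586 → 5² + 8² + 6² = 125
125 → 1² + 2² + 5² = 30
30 → 3² + 0² = 9
9 → 9² = 81
81 → 8² + 1² = 65
65 → 6² + 5² = 61

61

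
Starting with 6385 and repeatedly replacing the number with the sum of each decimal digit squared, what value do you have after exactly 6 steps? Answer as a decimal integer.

58

6385 → 6² + 3² + 8² + 5² = 134
134 → 1² + 3² + 4² = 26
26 → 2² + 6² = 40
40 → 4² + 0² = 16
16 → 1² + 6² = 37
37 → 3² + 7² = 58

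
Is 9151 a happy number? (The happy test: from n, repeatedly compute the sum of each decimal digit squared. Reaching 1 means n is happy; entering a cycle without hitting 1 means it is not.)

9151 → 9² + 1² + 5² + 1² = 81 + 1 + 25 + 1 = 108
108 → 1² + 0² + 8² = 1 + 0 + 64 = 65
65 → 6² + 5² = 36 + 25 = 61
61 → 6² + 1² = 36 + 1 = 37
37 → 3² + 7² = 9 + 49 = 58
58 → 5² + 8² = 25 + 64 = 89
89 → 8² + 9² = 64 + 81 = 145
145 → 1² + 4² + 5² = 1 + 16 + 25 = 42
42 → 4² + 2² = 16 + 4 = 20
20 → 2² + 0² = 4 + 0 = 4
4 → 4² = 16
16 → 1² + 6² = 1 + 36 = 37  — 37 already seen; the sequence cycles without reaching 1.

not happy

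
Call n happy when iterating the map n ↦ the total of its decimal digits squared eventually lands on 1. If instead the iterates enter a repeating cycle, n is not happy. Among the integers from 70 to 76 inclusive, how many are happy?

1

70: 70 → 49 → 97 → 130 → 10 → 1  — happy
71: 71 → 50 → 25 → 29 → 85 → 89 → 145 → 42 → 20 → 4 → 16 → 37 → 58 → 89  — not happy
72: 72 → 53 → 34 → 25 → 29 → 85 → 89 → 145 → 42 → 20 → 4 → 16 → 37 → 58 → 89  — not happy
73: 73 → 58 → 89 → 145 → 42 → 20 → 4 → 16 → 37 → 58  — not happy
74: 74 → 65 → 61 → 37 → 58 → 89 → 145 → 42 → 20 → 4 → 16 → 37  — not happy
75: 75 → 74 → 65 → 61 → 37 → 58 → 89 → 145 → 42 → 20 → 4 → 16 → 37  — not happy
76: 76 → 85 → 89 → 145 → 42 → 20 → 4 → 16 → 37 → 58 → 89  — not happy
happy: 70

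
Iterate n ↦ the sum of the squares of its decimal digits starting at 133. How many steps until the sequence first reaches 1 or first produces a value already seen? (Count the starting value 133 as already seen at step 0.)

5

133 → 1² + 3² + 3² = 1 + 9 + 9 = 19
19 → 1² + 9² = 1 + 81 = 82
82 → 8² + 2² = 64 + 4 = 68
68 → 6² + 8² = 36 + 64 = 100
100 → 1² + 0² + 0² = 1 + 0 + 0 = 1  — reached 1.
That took 5 steps.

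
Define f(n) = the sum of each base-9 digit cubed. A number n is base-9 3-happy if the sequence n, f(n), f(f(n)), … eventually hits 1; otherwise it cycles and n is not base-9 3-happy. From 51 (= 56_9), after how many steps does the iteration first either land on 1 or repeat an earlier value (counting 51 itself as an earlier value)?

51 = (5,6)_9 → 5³ + 6³ = 125 + 216 = 341
341 = (4,1,8)_9 → 4³ + 1³ + 8³ = 64 + 1 + 512 = 577
577 = (7,1,1)_9 → 7³ + 1³ + 1³ = 343 + 1 + 1 = 345
345 = (4,2,3)_9 → 4³ + 2³ + 3³ = 64 + 8 + 27 = 99
99 = (1,2,0)_9 → 1³ + 2³ + 0³ = 1 + 8 + 0 = 9
9 = (1,0)_9 → 1³ + 0³ = 1 + 0 = 1  — reached 1.
That took 6 steps.

6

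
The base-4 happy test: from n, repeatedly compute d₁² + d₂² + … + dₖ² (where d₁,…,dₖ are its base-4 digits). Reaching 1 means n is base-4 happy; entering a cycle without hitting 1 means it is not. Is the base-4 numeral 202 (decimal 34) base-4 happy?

34 = (2,0,2)_4 → 2² + 0² + 2² = 4 + 0 + 4 = 8
8 = (2,0)_4 → 2² + 0² = 4 + 0 = 4
4 = (1,0)_4 → 1² + 0² = 1 + 0 = 1  — reached 1.

base-4 happy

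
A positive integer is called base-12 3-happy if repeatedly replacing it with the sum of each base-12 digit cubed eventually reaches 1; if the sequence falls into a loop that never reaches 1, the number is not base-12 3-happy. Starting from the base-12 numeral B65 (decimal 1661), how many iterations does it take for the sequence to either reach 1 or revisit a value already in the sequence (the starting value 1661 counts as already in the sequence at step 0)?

1661 = (11,6,5)_12 → 1672
1672 = (11,7,4)_12 → 1738
1738 = (1,0,0,10)_12 → 1001
1001 = (6,11,5)_12 → 1672  — 1672 repeats.
That took 4 steps.

4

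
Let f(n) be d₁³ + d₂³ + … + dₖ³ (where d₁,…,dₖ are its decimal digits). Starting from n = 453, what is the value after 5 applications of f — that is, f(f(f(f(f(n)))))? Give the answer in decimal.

453 → 4³ + 5³ + 3³ = 216
216 → 2³ + 1³ + 6³ = 225
225 → 2³ + 2³ + 5³ = 141
141 → 1³ + 4³ + 1³ = 66
66 → 6³ + 6³ = 432

432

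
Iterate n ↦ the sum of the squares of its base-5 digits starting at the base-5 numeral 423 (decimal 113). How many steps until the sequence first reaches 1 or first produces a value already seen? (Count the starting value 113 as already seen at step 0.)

4

113 = (4,2,3)_5 → 4² + 2² + 3² = 16 + 4 + 9 = 29
29 = (1,0,4)_5 → 1² + 0² + 4² = 1 + 0 + 16 = 17
17 = (3,2)_5 → 3² + 2² = 9 + 4 = 13
13 = (2,3)_5 → 2² + 3² = 4 + 9 = 13  — 13 repeats.
That took 4 steps.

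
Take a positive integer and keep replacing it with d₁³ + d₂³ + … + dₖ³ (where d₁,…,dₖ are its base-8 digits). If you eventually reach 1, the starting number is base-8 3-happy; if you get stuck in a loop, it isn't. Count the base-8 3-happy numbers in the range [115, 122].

115: 115 → 244 → 307 → 307  (repeats 307)
116: 116 → 281 → 92 → 92  (repeats 92)
117: 117 → 342 → 349 → 277 → 197 → 152 → 35 → 91 → 55 → 559 → 469 → 476 → 434 → 440 → 559  (repeats 559)
118: 118 → 433 → 433  (repeats 433)
119: 119 → 560 → 217 → 55 → 559 → 469 → 476 → 434 → 440 → 559  (repeats 559)
120: 120 → 344 → 152 → 35 → 91 → 55 → 559 → 469 → 476 → 434 → 440 → 559  (repeats 559)
121: 121 → 345 → 153 → 36 → 128 → 8 → 1  (reaches 1)
122: 122 → 352 → 189 → 476 → 434 → 440 → 559 → 469 → 476  (repeats 476)
base-8 3-happy: 121

1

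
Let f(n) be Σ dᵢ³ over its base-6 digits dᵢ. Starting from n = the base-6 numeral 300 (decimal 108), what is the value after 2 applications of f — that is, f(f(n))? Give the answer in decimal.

108 = (3,0,0)_6 → 27
27 = (4,3)_6 → 91

91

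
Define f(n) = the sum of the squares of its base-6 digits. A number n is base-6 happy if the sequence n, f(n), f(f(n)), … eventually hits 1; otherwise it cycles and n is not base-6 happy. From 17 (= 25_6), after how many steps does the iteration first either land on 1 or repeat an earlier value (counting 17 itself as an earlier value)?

17 = (2,5)_6 → 29
29 = (4,5)_6 → 41
41 = (1,0,5)_6 → 26
26 = (4,2)_6 → 20
20 = (3,2)_6 → 13
13 = (2,1)_6 → 5
5 = (5)_6 → 25
25 = (4,1)_6 → 17  — 17 repeats.
That took 8 steps.

8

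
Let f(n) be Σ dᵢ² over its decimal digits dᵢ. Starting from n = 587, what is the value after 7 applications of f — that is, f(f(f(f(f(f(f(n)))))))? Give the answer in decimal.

587 → 5² + 8² + 7² = 138
138 → 1² + 3² + 8² = 74
74 → 7² + 4² = 65
65 → 6² + 5² = 61
61 → 6² + 1² = 37
37 → 3² + 7² = 58
58 → 5² + 8² = 89

89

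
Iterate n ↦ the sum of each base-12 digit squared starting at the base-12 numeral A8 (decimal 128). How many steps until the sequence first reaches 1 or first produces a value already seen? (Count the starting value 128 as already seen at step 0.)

128 = (10,8)_12 → 10² + 8² = 164
164 = (1,1,8)_12 → 1² + 1² + 8² = 66
66 = (5,6)_12 → 5² + 6² = 61
61 = (5,1)_12 → 5² + 1² = 26
26 = (2,2)_12 → 2² + 2² = 8
8 = (8)_12 → 8² = 64
64 = (5,4)_12 → 5² + 4² = 41
41 = (3,5)_12 → 3² + 5² = 34
34 = (2,10)_12 → 2² + 10² = 104
104 = (8,8)_12 → 8² + 8² = 128  — 128 repeats.
That took 10 steps.

10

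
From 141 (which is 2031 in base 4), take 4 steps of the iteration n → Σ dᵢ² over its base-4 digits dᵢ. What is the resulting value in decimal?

8

141 = (2,0,3,1)_4 → 2² + 0² + 3² + 1² = 14
14 = (3,2)_4 → 3² + 2² = 13
13 = (3,1)_4 → 3² + 1² = 10
10 = (2,2)_4 → 2² + 2² = 8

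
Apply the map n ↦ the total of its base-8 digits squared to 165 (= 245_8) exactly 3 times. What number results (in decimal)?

40

165 = (2,4,5)_8 → 2² + 4² + 5² = 4 + 16 + 25 = 45
45 = (5,5)_8 → 5² + 5² = 25 + 25 = 50
50 = (6,2)_8 → 6² + 2² = 36 + 4 = 40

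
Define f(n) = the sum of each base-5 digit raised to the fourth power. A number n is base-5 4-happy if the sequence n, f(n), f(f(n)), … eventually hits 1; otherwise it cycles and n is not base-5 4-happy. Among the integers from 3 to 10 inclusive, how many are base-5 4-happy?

1

3: 3 → 81 → 83 → 163 → 99 → 593 → 499 → 849 → 595 → 593  (repeats 593)
4: 4 → 256 → 18 → 162 → 34 → 258 → 98 → 418 → 244 → 594 → 674 → 514 → 528 → 338 → 194 → 354 → 528  (repeats 528)
5: 5 → 1  (reaches 1)
6: 6 → 2 → 16 → 82 → 98 → 418 → 244 → 594 → 674 → 514 → 528 → 338 → 194 → 354 → 528  (repeats 528)
7: 7 → 17 → 97 → 353 → 353  (repeats 353)
8: 8 → 82 → 98 → 418 → 244 → 594 → 674 → 514 → 528 → 338 → 194 → 354 → 528  (repeats 528)
9: 9 → 257 → 33 → 83 → 163 → 99 → 593 → 499 → 849 → 595 → 593  (repeats 593)
10: 10 → 16 → 82 → 98 → 418 → 244 → 594 → 674 → 514 → 528 → 338 → 194 → 354 → 528  (repeats 528)
base-5 4-happy: 5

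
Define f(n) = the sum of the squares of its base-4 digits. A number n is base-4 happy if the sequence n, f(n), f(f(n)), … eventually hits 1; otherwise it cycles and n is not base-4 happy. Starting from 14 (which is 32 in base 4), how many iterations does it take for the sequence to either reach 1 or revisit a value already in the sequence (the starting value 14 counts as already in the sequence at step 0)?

14 = (3,2)_4 → 3² + 2² = 9 + 4 = 13
13 = (3,1)_4 → 3² + 1² = 9 + 1 = 10
10 = (2,2)_4 → 2² + 2² = 4 + 4 = 8
8 = (2,0)_4 → 2² + 0² = 4 + 0 = 4
4 = (1,0)_4 → 1² + 0² = 1 + 0 = 1  — reached 1.
That took 5 steps.

5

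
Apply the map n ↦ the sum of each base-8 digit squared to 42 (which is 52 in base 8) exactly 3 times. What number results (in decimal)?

20

42 = (5,2)_8 → 5² + 2² = 25 + 4 = 29
29 = (3,5)_8 → 3² + 5² = 9 + 25 = 34
34 = (4,2)_8 → 4² + 2² = 16 + 4 = 20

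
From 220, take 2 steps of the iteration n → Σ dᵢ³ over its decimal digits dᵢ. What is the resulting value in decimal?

220 → 2³ + 2³ + 0³ = 8 + 8 + 0 = 16
16 → 1³ + 6³ = 1 + 216 = 217

217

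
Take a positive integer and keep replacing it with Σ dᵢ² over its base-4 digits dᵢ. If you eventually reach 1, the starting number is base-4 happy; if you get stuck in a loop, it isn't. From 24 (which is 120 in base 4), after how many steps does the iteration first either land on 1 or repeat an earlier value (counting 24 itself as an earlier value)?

24 = (1,2,0)_4 → 1² + 2² + 0² = 5
5 = (1,1)_4 → 1² + 1² = 2
2 = (2)_4 → 2² = 4
4 = (1,0)_4 → 1² + 0² = 1  — reached 1.
That took 4 steps.

4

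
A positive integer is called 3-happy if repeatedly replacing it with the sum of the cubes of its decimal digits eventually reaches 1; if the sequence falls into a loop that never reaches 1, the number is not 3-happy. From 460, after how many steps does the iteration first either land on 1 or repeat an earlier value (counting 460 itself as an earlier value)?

6

460 → 4³ + 6³ + 0³ = 64 + 216 + 0 = 280
280 → 2³ + 8³ + 0³ = 8 + 512 + 0 = 520
520 → 5³ + 2³ + 0³ = 125 + 8 + 0 = 133
133 → 1³ + 3³ + 3³ = 1 + 27 + 27 = 55
55 → 5³ + 5³ = 125 + 125 = 250
250 → 2³ + 5³ + 0³ = 8 + 125 + 0 = 133  — 133 repeats.
That took 6 steps.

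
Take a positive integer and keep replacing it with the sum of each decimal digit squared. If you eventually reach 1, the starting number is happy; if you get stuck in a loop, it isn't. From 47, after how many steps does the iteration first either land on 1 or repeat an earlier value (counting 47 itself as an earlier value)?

11

47 → 4² + 7² = 65
65 → 6² + 5² = 61
61 → 6² + 1² = 37
37 → 3² + 7² = 58
58 → 5² + 8² = 89
89 → 8² + 9² = 145
145 → 1² + 4² + 5² = 42
42 → 4² + 2² = 20
20 → 2² + 0² = 4
4 → 4² = 16
16 → 1² + 6² = 37  — 37 repeats.
That took 11 steps.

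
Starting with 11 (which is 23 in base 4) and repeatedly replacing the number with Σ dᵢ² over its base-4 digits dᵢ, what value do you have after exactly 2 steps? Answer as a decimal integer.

10

11 = (2,3)_4 → 2² + 3² = 4 + 9 = 13
13 = (3,1)_4 → 3² + 1² = 9 + 1 = 10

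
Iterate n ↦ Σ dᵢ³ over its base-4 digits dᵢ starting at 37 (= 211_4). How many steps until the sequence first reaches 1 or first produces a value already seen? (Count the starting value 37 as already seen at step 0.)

37 = (2,1,1)_4 → 2³ + 1³ + 1³ = 8 + 1 + 1 = 10
10 = (2,2)_4 → 2³ + 2³ = 8 + 8 = 16
16 = (1,0,0)_4 → 1³ + 0³ + 0³ = 1 + 0 + 0 = 1  — reached 1.
That took 3 steps.

3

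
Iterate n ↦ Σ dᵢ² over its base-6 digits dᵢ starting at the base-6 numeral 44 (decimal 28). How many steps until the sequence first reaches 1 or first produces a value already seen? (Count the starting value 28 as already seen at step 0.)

10

28 = (4,4)_6 → 4² + 4² = 32
32 = (5,2)_6 → 5² + 2² = 29
29 = (4,5)_6 → 4² + 5² = 41
41 = (1,0,5)_6 → 1² + 0² + 5² = 26
26 = (4,2)_6 → 4² + 2² = 20
20 = (3,2)_6 → 3² + 2² = 13
13 = (2,1)_6 → 2² + 1² = 5
5 = (5)_6 → 5² = 25
25 = (4,1)_6 → 4² + 1² = 17
17 = (2,5)_6 → 2² + 5² = 29  — 29 repeats.
That took 10 steps.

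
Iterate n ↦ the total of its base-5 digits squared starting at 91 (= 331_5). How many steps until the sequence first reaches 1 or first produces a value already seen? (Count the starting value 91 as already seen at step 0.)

3

91 = (3,3,1)_5 → 19
19 = (3,4)_5 → 25
25 = (1,0,0)_5 → 1  — reached 1.
That took 3 steps.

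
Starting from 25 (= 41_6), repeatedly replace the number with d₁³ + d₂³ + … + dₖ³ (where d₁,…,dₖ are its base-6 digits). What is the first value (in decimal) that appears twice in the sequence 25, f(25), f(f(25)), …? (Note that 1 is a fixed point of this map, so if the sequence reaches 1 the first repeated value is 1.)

25 = (4,1)_6 → 4³ + 1³ = 64 + 1 = 65
65 = (1,4,5)_6 → 1³ + 4³ + 5³ = 1 + 64 + 125 = 190
190 = (5,1,4)_6 → 5³ + 1³ + 4³ = 125 + 1 + 64 = 190  — 190 already appeared earlier.

190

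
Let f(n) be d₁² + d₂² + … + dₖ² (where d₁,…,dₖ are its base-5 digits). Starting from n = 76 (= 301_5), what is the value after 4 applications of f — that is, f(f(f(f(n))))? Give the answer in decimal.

10

76 = (3,0,1)_5 → 3² + 0² + 1² = 10
10 = (2,0)_5 → 2² + 0² = 4
4 = (4)_5 → 4² = 16
16 = (3,1)_5 → 3² + 1² = 10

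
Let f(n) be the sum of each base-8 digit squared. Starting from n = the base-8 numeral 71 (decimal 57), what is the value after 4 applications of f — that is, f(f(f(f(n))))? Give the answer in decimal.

10

57 = (7,1)_8 → 50
50 = (6,2)_8 → 40
40 = (5,0)_8 → 25
25 = (3,1)_8 → 10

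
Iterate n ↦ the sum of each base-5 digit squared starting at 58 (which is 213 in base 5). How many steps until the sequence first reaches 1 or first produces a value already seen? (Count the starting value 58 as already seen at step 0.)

6

58 = (2,1,3)_5 → 2² + 1² + 3² = 4 + 1 + 9 = 14
14 = (2,4)_5 → 2² + 4² = 4 + 16 = 20
20 = (4,0)_5 → 4² + 0² = 16 + 0 = 16
16 = (3,1)_5 → 3² + 1² = 9 + 1 = 10
10 = (2,0)_5 → 2² + 0² = 4 + 0 = 4
4 = (4)_5 → 4² = 16  — 16 repeats.
That took 6 steps.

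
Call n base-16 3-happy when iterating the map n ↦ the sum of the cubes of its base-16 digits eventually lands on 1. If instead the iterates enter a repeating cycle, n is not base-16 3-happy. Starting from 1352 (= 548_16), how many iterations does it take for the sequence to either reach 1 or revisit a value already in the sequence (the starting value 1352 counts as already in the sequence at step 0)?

1352 = (5,4,8)_16 → 5³ + 4³ + 8³ = 701
701 = (2,11,13)_16 → 2³ + 11³ + 13³ = 3536
3536 = (13,13,0)_16 → 13³ + 13³ + 0³ = 4394
4394 = (1,1,2,10)_16 → 1³ + 1³ + 2³ + 10³ = 1010
1010 = (3,15,2)_16 → 3³ + 15³ + 2³ = 3410
3410 = (13,5,2)_16 → 13³ + 5³ + 2³ = 2330
2330 = (9,1,10)_16 → 9³ + 1³ + 10³ = 1730
1730 = (6,12,2)_16 → 6³ + 12³ + 2³ = 1952
1952 = (7,10,0)_16 → 7³ + 10³ + 0³ = 1343
1343 = (5,3,15)_16 → 5³ + 3³ + 15³ = 3527
3527 = (13,12,7)_16 → 13³ + 12³ + 7³ = 4268
4268 = (1,0,10,12)_16 → 1³ + 0³ + 10³ + 12³ = 2729
2729 = (10,10,9)_16 → 10³ + 10³ + 9³ = 2729  — 2729 repeats.
That took 13 steps.

13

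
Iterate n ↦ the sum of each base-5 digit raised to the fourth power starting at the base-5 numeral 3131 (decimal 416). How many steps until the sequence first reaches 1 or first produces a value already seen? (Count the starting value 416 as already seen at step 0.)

7

416 = (3,1,3,1)_5 → 3⁴ + 1⁴ + 3⁴ + 1⁴ = 164
164 = (1,1,2,4)_5 → 1⁴ + 1⁴ + 2⁴ + 4⁴ = 274
274 = (2,0,4,4)_5 → 2⁴ + 0⁴ + 4⁴ + 4⁴ = 528
528 = (4,1,0,3)_5 → 4⁴ + 1⁴ + 0⁴ + 3⁴ = 338
338 = (2,3,2,3)_5 → 2⁴ + 3⁴ + 2⁴ + 3⁴ = 194
194 = (1,2,3,4)_5 → 1⁴ + 2⁴ + 3⁴ + 4⁴ = 354
354 = (2,4,0,4)_5 → 2⁴ + 4⁴ + 0⁴ + 4⁴ = 528  — 528 repeats.
That took 7 steps.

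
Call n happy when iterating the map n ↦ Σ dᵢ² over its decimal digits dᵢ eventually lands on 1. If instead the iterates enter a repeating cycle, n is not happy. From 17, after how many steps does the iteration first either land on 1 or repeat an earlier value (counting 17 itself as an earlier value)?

13

17 → 1² + 7² = 1 + 49 = 50
50 → 5² + 0² = 25 + 0 = 25
25 → 2² + 5² = 4 + 25 = 29
29 → 2² + 9² = 4 + 81 = 85
85 → 8² + 5² = 64 + 25 = 89
89 → 8² + 9² = 64 + 81 = 145
145 → 1² + 4² + 5² = 1 + 16 + 25 = 42
42 → 4² + 2² = 16 + 4 = 20
20 → 2² + 0² = 4 + 0 = 4
4 → 4² = 16
16 → 1² + 6² = 1 + 36 = 37
37 → 3² + 7² = 9 + 49 = 58
58 → 5² + 8² = 25 + 64 = 89  — 89 repeats.
That took 13 steps.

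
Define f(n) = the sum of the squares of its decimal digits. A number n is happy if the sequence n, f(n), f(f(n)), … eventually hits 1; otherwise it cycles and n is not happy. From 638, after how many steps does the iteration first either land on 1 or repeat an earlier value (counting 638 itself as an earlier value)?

5

638 → 109
109 → 82
82 → 68
68 → 100
100 → 1  — reached 1.
That took 5 steps.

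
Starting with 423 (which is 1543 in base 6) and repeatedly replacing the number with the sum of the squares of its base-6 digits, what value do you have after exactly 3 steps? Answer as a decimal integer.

423 = (1,5,4,3)_6 → 1² + 5² + 4² + 3² = 1 + 25 + 16 + 9 = 51
51 = (1,2,3)_6 → 1² + 2² + 3² = 1 + 4 + 9 = 14
14 = (2,2)_6 → 2² + 2² = 4 + 4 = 8

8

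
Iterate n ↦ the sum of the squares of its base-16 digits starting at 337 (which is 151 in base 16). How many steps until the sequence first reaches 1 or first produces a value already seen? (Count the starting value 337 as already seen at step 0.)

337 = (1,5,1)_16 → 1² + 5² + 1² = 27
27 = (1,11)_16 → 1² + 11² = 122
122 = (7,10)_16 → 7² + 10² = 149
149 = (9,5)_16 → 9² + 5² = 106
106 = (6,10)_16 → 6² + 10² = 136
136 = (8,8)_16 → 8² + 8² = 128
128 = (8,0)_16 → 8² + 0² = 64
64 = (4,0)_16 → 4² + 0² = 16
16 = (1,0)_16 → 1² + 0² = 1  — reached 1.
That took 9 steps.

9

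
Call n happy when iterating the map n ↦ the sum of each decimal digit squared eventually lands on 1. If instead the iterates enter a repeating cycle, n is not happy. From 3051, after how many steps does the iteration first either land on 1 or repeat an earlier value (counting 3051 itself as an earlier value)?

3051 → 3² + 0² + 5² + 1² = 9 + 0 + 25 + 1 = 35
35 → 3² + 5² = 9 + 25 = 34
34 → 3² + 4² = 9 + 16 = 25
25 → 2² + 5² = 4 + 25 = 29
29 → 2² + 9² = 4 + 81 = 85
85 → 8² + 5² = 64 + 25 = 89
89 → 8² + 9² = 64 + 81 = 145
145 → 1² + 4² + 5² = 1 + 16 + 25 = 42
42 → 4² + 2² = 16 + 4 = 20
20 → 2² + 0² = 4 + 0 = 4
4 → 4² = 16
16 → 1² + 6² = 1 + 36 = 37
37 → 3² + 7² = 9 + 49 = 58
58 → 5² + 8² = 25 + 64 = 89  — 89 repeats.
That took 14 steps.

14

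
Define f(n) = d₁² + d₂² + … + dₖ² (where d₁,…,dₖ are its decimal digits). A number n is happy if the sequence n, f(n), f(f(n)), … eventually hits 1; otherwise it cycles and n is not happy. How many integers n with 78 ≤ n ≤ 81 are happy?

1

78: 78 → 113 → 11 → 2 → 4 → 16 → 37 → 58 → 89 → 145 → 42 → 20 → 4  (repeats 4)
79: 79 → 130 → 10 → 1  (reaches 1)
80: 80 → 64 → 52 → 29 → 85 → 89 → 145 → 42 → 20 → 4 → 16 → 37 → 58 → 89  (repeats 89)
81: 81 → 65 → 61 → 37 → 58 → 89 → 145 → 42 → 20 → 4 → 16 → 37  (repeats 37)
happy: 79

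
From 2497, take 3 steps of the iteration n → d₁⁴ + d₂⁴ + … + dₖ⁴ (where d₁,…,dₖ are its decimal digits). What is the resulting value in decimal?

2497 → 2⁴ + 4⁴ + 9⁴ + 7⁴ = 9234
9234 → 9⁴ + 2⁴ + 3⁴ + 4⁴ = 6914
6914 → 6⁴ + 9⁴ + 1⁴ + 4⁴ = 8114

8114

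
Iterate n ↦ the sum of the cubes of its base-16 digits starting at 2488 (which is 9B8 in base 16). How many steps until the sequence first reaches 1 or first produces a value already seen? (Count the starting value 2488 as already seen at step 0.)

15

2488 = (9,11,8)_16 → 9³ + 11³ + 8³ = 729 + 1331 + 512 = 2572
2572 = (10,0,12)_16 → 10³ + 0³ + 12³ = 1000 + 0 + 1728 = 2728
2728 = (10,10,8)_16 → 10³ + 10³ + 8³ = 1000 + 1000 + 512 = 2512
2512 = (9,13,0)_16 → 9³ + 13³ + 0³ = 729 + 2197 + 0 = 2926
2926 = (11,6,14)_16 → 11³ + 6³ + 14³ = 1331 + 216 + 2744 = 4291
4291 = (1,0,12,3)_16 → 1³ + 0³ + 12³ + 3³ = 1 + 0 + 1728 + 27 = 1756
1756 = (6,13,12)_16 → 6³ + 13³ + 12³ = 216 + 2197 + 1728 = 4141
4141 = (1,0,2,13)_16 → 1³ + 0³ + 2³ + 13³ = 1 + 0 + 8 + 2197 = 2206
2206 = (8,9,14)_16 → 8³ + 9³ + 14³ = 512 + 729 + 2744 = 3985
3985 = (15,9,1)_16 → 15³ + 9³ + 1³ = 3375 + 729 + 1 = 4105
4105 = (1,0,0,9)_16 → 1³ + 0³ + 0³ + 9³ = 1 + 0 + 0 + 729 = 730
730 = (2,13,10)_16 → 2³ + 13³ + 10³ = 8 + 2197 + 1000 = 3205
3205 = (12,8,5)_16 → 12³ + 8³ + 5³ = 1728 + 512 + 125 = 2365
2365 = (9,3,13)_16 → 9³ + 3³ + 13³ = 729 + 27 + 2197 = 2953
2953 = (11,8,9)_16 → 11³ + 8³ + 9³ = 1331 + 512 + 729 = 2572  — 2572 repeats.
That took 15 steps.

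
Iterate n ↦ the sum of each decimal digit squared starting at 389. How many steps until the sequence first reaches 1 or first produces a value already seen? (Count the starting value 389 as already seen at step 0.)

10

389 → 3² + 8² + 9² = 9 + 64 + 81 = 154
154 → 1² + 5² + 4² = 1 + 25 + 16 = 42
42 → 4² + 2² = 16 + 4 = 20
20 → 2² + 0² = 4 + 0 = 4
4 → 4² = 16
16 → 1² + 6² = 1 + 36 = 37
37 → 3² + 7² = 9 + 49 = 58
58 → 5² + 8² = 25 + 64 = 89
89 → 8² + 9² = 64 + 81 = 145
145 → 1² + 4² + 5² = 1 + 16 + 25 = 42  — 42 repeats.
That took 10 steps.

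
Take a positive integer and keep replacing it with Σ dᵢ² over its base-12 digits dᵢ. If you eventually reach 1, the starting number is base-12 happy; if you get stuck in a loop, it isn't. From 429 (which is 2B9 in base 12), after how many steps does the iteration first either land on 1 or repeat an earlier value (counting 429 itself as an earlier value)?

429 = (2,11,9)_12 → 206
206 = (1,5,2)_12 → 30
30 = (2,6)_12 → 40
40 = (3,4)_12 → 25
25 = (2,1)_12 → 5
5 = (5)_12 → 25  — 25 repeats.
That took 6 steps.

6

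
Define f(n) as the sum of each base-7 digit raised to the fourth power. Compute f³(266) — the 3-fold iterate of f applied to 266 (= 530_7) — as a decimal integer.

266 = (5,3,0)_7 → 5⁴ + 3⁴ + 0⁴ = 625 + 81 + 0 = 706
706 = (2,0,2,6)_7 → 2⁴ + 0⁴ + 2⁴ + 6⁴ = 16 + 0 + 16 + 1296 = 1328
1328 = (3,6,0,5)_7 → 3⁴ + 6⁴ + 0⁴ + 5⁴ = 81 + 1296 + 0 + 625 = 2002

2002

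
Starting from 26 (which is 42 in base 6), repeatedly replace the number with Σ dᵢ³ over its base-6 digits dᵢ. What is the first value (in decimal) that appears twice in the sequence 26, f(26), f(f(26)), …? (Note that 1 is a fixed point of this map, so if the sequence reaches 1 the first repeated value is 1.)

26 = (4,2)_6 → 4³ + 2³ = 72
72 = (2,0,0)_6 → 2³ + 0³ + 0³ = 8
8 = (1,2)_6 → 1³ + 2³ = 9
9 = (1,3)_6 → 1³ + 3³ = 28
28 = (4,4)_6 → 4³ + 4³ = 128
128 = (3,3,2)_6 → 3³ + 3³ + 2³ = 62
62 = (1,4,2)_6 → 1³ + 4³ + 2³ = 73
73 = (2,0,1)_6 → 2³ + 0³ + 1³ = 9  — 9 already appeared earlier.

9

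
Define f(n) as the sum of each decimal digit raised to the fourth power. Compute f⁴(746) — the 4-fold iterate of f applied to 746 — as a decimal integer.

746 → 3953
3953 → 7348
7348 → 6834
6834 → 5729

5729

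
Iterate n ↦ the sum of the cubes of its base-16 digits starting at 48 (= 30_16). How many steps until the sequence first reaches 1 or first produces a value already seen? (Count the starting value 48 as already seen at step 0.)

48 = (3,0)_16 → 27
27 = (1,11)_16 → 1332
1332 = (5,3,4)_16 → 216
216 = (13,8)_16 → 2709
2709 = (10,9,5)_16 → 1854
1854 = (7,3,14)_16 → 3114
3114 = (12,2,10)_16 → 2736
2736 = (10,11,0)_16 → 2331
2331 = (9,1,11)_16 → 2061
2061 = (8,0,13)_16 → 2709  — 2709 repeats.
That took 10 steps.

10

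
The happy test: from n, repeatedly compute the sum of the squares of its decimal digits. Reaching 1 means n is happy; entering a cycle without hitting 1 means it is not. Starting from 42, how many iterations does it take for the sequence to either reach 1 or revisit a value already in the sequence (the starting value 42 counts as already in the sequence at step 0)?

42 → 4² + 2² = 20
20 → 2² + 0² = 4
4 → 4² = 16
16 → 1² + 6² = 37
37 → 3² + 7² = 58
58 → 5² + 8² = 89
89 → 8² + 9² = 145
145 → 1² + 4² + 5² = 42  — 42 repeats.
That took 8 steps.

8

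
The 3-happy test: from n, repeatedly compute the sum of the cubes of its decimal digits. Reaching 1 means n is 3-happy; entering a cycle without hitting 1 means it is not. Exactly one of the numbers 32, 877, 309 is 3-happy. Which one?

32: 32 → 35 → 152 → 134 → 92 → 737 → 713 → 371 → 371  — repeats 371 (not 3-happy)
877: 877 → 1198 → 1243 → 100 → 1  — reaches 1 (3-happy)
309: 309 → 756 → 684 → 792 → 1080 → 513 → 153 → 153  — repeats 153 (not 3-happy)

877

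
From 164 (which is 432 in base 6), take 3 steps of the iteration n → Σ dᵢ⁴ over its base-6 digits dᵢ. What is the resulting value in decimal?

609

164 = (4,3,2)_6 → 4⁴ + 3⁴ + 2⁴ = 256 + 81 + 16 = 353
353 = (1,3,4,5)_6 → 1⁴ + 3⁴ + 4⁴ + 5⁴ = 1 + 81 + 256 + 625 = 963
963 = (4,2,4,3)_6 → 4⁴ + 2⁴ + 4⁴ + 3⁴ = 256 + 16 + 256 + 81 = 609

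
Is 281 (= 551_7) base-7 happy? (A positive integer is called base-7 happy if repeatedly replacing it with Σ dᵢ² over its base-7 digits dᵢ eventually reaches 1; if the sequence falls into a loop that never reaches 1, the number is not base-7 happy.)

281 = (5,5,1)_7 → 5² + 5² + 1² = 25 + 25 + 1 = 51
51 = (1,0,2)_7 → 1² + 0² + 2² = 1 + 0 + 4 = 5
5 = (5)_7 → 5² = 25
25 = (3,4)_7 → 3² + 4² = 9 + 16 = 25  — 25 already seen; the sequence cycles without reaching 1.

not base-7 happy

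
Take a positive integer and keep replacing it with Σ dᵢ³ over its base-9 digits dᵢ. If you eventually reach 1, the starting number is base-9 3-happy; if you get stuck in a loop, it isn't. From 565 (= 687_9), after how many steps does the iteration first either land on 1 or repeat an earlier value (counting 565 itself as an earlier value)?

6

565 = (6,8,7)_9 → 6³ + 8³ + 7³ = 1071
1071 = (1,4,2,0)_9 → 1³ + 4³ + 2³ + 0³ = 73
73 = (8,1)_9 → 8³ + 1³ = 513
513 = (6,3,0)_9 → 6³ + 3³ + 0³ = 243
243 = (3,0,0)_9 → 3³ + 0³ + 0³ = 27
27 = (3,0)_9 → 3³ + 0³ = 27  — 27 repeats.
That took 6 steps.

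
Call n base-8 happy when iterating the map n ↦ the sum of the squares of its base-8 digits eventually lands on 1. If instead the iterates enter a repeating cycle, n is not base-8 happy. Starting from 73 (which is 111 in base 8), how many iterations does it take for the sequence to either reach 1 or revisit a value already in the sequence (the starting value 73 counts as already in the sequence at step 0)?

73 = (1,1,1)_8 → 1² + 1² + 1² = 1 + 1 + 1 = 3
3 = (3)_8 → 3² = 9
9 = (1,1)_8 → 1² + 1² = 1 + 1 = 2
2 = (2)_8 → 2² = 4
4 = (4)_8 → 4² = 16
16 = (2,0)_8 → 2² + 0² = 4 + 0 = 4  — 4 repeats.
That took 6 steps.

6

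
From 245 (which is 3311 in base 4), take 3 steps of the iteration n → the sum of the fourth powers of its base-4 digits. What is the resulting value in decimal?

17

245 = (3,3,1,1)_4 → 3⁴ + 3⁴ + 1⁴ + 1⁴ = 81 + 81 + 1 + 1 = 164
164 = (2,2,1,0)_4 → 2⁴ + 2⁴ + 1⁴ + 0⁴ = 16 + 16 + 1 + 0 = 33
33 = (2,0,1)_4 → 2⁴ + 0⁴ + 1⁴ = 16 + 0 + 1 = 17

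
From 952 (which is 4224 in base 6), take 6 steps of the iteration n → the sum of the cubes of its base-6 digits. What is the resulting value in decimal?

952 = (4,2,2,4)_6 → 4³ + 2³ + 2³ + 4³ = 64 + 8 + 8 + 64 = 144
144 = (4,0,0)_6 → 4³ + 0³ + 0³ = 64 + 0 + 0 = 64
64 = (1,4,4)_6 → 1³ + 4³ + 4³ = 1 + 64 + 64 = 129
129 = (3,3,3)_6 → 3³ + 3³ + 3³ = 27 + 27 + 27 = 81
81 = (2,1,3)_6 → 2³ + 1³ + 3³ = 8 + 1 + 27 = 36
36 = (1,0,0)_6 → 1³ + 0³ + 0³ = 1 + 0 + 0 = 1

1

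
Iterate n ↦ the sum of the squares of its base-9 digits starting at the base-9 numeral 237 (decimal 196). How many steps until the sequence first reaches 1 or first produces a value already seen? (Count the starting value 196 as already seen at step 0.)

7

196 = (2,3,7)_9 → 2² + 3² + 7² = 4 + 9 + 49 = 62
62 = (6,8)_9 → 6² + 8² = 36 + 64 = 100
100 = (1,2,1)_9 → 1² + 2² + 1² = 1 + 4 + 1 = 6
6 = (6)_9 → 6² = 36
36 = (4,0)_9 → 4² + 0² = 16 + 0 = 16
16 = (1,7)_9 → 1² + 7² = 1 + 49 = 50
50 = (5,5)_9 → 5² + 5² = 25 + 25 = 50  — 50 repeats.
That took 7 steps.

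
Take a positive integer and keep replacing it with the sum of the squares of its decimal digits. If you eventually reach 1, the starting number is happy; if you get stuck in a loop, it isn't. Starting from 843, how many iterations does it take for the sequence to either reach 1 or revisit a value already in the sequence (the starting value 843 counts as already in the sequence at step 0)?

9

843 → 8² + 4² + 3² = 64 + 16 + 9 = 89
89 → 8² + 9² = 64 + 81 = 145
145 → 1² + 4² + 5² = 1 + 16 + 25 = 42
42 → 4² + 2² = 16 + 4 = 20
20 → 2² + 0² = 4 + 0 = 4
4 → 4² = 16
16 → 1² + 6² = 1 + 36 = 37
37 → 3² + 7² = 9 + 49 = 58
58 → 5² + 8² = 25 + 64 = 89  — 89 repeats.
That took 9 steps.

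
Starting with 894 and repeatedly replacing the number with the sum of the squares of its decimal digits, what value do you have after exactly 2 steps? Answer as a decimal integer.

38

894 → 8² + 9² + 4² = 161
161 → 1² + 6² + 1² = 38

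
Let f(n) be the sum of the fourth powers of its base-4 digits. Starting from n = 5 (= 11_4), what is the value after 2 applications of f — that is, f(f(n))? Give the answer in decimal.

5 = (1,1)_4 → 1⁴ + 1⁴ = 2
2 = (2)_4 → 2⁴ = 16

16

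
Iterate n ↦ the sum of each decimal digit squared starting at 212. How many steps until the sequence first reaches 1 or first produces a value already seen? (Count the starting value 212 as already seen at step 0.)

13

212 → 2² + 1² + 2² = 4 + 1 + 4 = 9
9 → 9² = 81
81 → 8² + 1² = 64 + 1 = 65
65 → 6² + 5² = 36 + 25 = 61
61 → 6² + 1² = 36 + 1 = 37
37 → 3² + 7² = 9 + 49 = 58
58 → 5² + 8² = 25 + 64 = 89
89 → 8² + 9² = 64 + 81 = 145
145 → 1² + 4² + 5² = 1 + 16 + 25 = 42
42 → 4² + 2² = 16 + 4 = 20
20 → 2² + 0² = 4 + 0 = 4
4 → 4² = 16
16 → 1² + 6² = 1 + 36 = 37  — 37 repeats.
That took 13 steps.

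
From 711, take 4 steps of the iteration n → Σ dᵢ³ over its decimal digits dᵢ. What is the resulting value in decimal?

711 → 7³ + 1³ + 1³ = 345
345 → 3³ + 4³ + 5³ = 216
216 → 2³ + 1³ + 6³ = 225
225 → 2³ + 2³ + 5³ = 141

141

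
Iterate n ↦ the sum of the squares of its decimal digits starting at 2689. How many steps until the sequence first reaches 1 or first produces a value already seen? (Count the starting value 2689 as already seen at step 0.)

2689 → 185
185 → 90
90 → 81
81 → 65
65 → 61
61 → 37
37 → 58
58 → 89
89 → 145
145 → 42
42 → 20
20 → 4
4 → 16
16 → 37  — 37 repeats.
That took 14 steps.

14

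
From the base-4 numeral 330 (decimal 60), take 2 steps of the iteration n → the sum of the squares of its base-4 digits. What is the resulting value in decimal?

5

60 = (3,3,0)_4 → 3² + 3² + 0² = 18
18 = (1,0,2)_4 → 1² + 0² + 2² = 5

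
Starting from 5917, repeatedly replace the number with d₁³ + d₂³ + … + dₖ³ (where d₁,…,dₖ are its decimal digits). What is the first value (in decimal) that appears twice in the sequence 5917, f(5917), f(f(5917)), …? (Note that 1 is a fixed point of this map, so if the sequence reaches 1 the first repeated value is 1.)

1

5917 → 5³ + 9³ + 1³ + 7³ = 1198
1198 → 1³ + 1³ + 9³ + 8³ = 1243
1243 → 1³ + 2³ + 4³ + 3³ = 100
100 → 1³ + 0³ + 0³ = 1  — reached the fixed point 1.
1 → 1, so 1 is the first repeated value.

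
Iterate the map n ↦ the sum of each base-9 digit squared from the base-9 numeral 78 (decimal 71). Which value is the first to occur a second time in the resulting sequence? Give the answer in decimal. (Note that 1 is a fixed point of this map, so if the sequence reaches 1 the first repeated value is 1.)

65

71 = (7,8)_9 → 7² + 8² = 49 + 64 = 113
113 = (1,3,5)_9 → 1² + 3² + 5² = 1 + 9 + 25 = 35
35 = (3,8)_9 → 3² + 8² = 9 + 64 = 73
73 = (8,1)_9 → 8² + 1² = 64 + 1 = 65
65 = (7,2)_9 → 7² + 2² = 49 + 4 = 53
53 = (5,8)_9 → 5² + 8² = 25 + 64 = 89
89 = (1,0,8)_9 → 1² + 0² + 8² = 1 + 0 + 64 = 65  — 65 already appeared earlier.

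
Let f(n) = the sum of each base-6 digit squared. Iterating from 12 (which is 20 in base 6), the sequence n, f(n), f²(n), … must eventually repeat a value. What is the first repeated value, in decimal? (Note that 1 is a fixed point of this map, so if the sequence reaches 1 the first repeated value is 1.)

20

12 = (2,0)_6 → 2² + 0² = 4 + 0 = 4
4 = (4)_6 → 4² = 16
16 = (2,4)_6 → 2² + 4² = 4 + 16 = 20
20 = (3,2)_6 → 3² + 2² = 9 + 4 = 13
13 = (2,1)_6 → 2² + 1² = 4 + 1 = 5
5 = (5)_6 → 5² = 25
25 = (4,1)_6 → 4² + 1² = 16 + 1 = 17
17 = (2,5)_6 → 2² + 5² = 4 + 25 = 29
29 = (4,5)_6 → 4² + 5² = 16 + 25 = 41
41 = (1,0,5)_6 → 1² + 0² + 5² = 1 + 0 + 25 = 26
26 = (4,2)_6 → 4² + 2² = 16 + 4 = 20  — 20 already appeared earlier.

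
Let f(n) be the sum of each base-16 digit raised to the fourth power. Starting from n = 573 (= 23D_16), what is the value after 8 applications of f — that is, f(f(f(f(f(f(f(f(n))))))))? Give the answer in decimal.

2

573 = (2,3,13)_16 → 2⁴ + 3⁴ + 13⁴ = 16 + 81 + 28561 = 28658
28658 = (6,15,15,2)_16 → 6⁴ + 15⁴ + 15⁴ + 2⁴ = 1296 + 50625 + 50625 + 16 = 102562
102562 = (1,9,0,10,2)_16 → 1⁴ + 9⁴ + 0⁴ + 10⁴ + 2⁴ = 1 + 6561 + 0 + 10000 + 16 = 16578
16578 = (4,0,12,2)_16 → 4⁴ + 0⁴ + 12⁴ + 2⁴ = 256 + 0 + 20736 + 16 = 21008
21008 = (5,2,1,0)_16 → 5⁴ + 2⁴ + 1⁴ + 0⁴ = 625 + 16 + 1 + 0 = 642
642 = (2,8,2)_16 → 2⁴ + 8⁴ + 2⁴ = 16 + 4096 + 16 = 4128
4128 = (1,0,2,0)_16 → 1⁴ + 0⁴ + 2⁴ + 0⁴ = 1 + 0 + 16 + 0 = 17
17 = (1,1)_16 → 1⁴ + 1⁴ = 1 + 1 = 2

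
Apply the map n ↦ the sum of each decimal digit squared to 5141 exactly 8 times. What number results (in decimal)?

20

5141 → 5² + 1² + 4² + 1² = 43
43 → 4² + 3² = 25
25 → 2² + 5² = 29
29 → 2² + 9² = 85
85 → 8² + 5² = 89
89 → 8² + 9² = 145
145 → 1² + 4² + 5² = 42
42 → 4² + 2² = 20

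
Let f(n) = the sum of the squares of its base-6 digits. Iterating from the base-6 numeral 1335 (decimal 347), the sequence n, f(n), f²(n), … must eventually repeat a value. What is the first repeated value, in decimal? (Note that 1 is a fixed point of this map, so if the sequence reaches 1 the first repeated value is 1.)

347 = (1,3,3,5)_6 → 1² + 3² + 3² + 5² = 44
44 = (1,1,2)_6 → 1² + 1² + 2² = 6
6 = (1,0)_6 → 1² + 0² = 1  — reached the fixed point 1.
1 → 1, so 1 is the first repeated value.

1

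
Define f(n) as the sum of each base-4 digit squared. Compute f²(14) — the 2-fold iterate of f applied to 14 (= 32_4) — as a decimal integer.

14 = (3,2)_4 → 3² + 2² = 9 + 4 = 13
13 = (3,1)_4 → 3² + 1² = 9 + 1 = 10

10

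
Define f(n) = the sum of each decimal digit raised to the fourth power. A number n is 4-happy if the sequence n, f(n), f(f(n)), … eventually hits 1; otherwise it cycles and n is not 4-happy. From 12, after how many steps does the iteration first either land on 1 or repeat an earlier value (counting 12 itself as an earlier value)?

5

12 → 1⁴ + 2⁴ = 17
17 → 1⁴ + 7⁴ = 2402
2402 → 2⁴ + 4⁴ + 0⁴ + 2⁴ = 288
288 → 2⁴ + 8⁴ + 8⁴ = 8208
8208 → 8⁴ + 2⁴ + 0⁴ + 8⁴ = 8208  — 8208 repeats.
That took 5 steps.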